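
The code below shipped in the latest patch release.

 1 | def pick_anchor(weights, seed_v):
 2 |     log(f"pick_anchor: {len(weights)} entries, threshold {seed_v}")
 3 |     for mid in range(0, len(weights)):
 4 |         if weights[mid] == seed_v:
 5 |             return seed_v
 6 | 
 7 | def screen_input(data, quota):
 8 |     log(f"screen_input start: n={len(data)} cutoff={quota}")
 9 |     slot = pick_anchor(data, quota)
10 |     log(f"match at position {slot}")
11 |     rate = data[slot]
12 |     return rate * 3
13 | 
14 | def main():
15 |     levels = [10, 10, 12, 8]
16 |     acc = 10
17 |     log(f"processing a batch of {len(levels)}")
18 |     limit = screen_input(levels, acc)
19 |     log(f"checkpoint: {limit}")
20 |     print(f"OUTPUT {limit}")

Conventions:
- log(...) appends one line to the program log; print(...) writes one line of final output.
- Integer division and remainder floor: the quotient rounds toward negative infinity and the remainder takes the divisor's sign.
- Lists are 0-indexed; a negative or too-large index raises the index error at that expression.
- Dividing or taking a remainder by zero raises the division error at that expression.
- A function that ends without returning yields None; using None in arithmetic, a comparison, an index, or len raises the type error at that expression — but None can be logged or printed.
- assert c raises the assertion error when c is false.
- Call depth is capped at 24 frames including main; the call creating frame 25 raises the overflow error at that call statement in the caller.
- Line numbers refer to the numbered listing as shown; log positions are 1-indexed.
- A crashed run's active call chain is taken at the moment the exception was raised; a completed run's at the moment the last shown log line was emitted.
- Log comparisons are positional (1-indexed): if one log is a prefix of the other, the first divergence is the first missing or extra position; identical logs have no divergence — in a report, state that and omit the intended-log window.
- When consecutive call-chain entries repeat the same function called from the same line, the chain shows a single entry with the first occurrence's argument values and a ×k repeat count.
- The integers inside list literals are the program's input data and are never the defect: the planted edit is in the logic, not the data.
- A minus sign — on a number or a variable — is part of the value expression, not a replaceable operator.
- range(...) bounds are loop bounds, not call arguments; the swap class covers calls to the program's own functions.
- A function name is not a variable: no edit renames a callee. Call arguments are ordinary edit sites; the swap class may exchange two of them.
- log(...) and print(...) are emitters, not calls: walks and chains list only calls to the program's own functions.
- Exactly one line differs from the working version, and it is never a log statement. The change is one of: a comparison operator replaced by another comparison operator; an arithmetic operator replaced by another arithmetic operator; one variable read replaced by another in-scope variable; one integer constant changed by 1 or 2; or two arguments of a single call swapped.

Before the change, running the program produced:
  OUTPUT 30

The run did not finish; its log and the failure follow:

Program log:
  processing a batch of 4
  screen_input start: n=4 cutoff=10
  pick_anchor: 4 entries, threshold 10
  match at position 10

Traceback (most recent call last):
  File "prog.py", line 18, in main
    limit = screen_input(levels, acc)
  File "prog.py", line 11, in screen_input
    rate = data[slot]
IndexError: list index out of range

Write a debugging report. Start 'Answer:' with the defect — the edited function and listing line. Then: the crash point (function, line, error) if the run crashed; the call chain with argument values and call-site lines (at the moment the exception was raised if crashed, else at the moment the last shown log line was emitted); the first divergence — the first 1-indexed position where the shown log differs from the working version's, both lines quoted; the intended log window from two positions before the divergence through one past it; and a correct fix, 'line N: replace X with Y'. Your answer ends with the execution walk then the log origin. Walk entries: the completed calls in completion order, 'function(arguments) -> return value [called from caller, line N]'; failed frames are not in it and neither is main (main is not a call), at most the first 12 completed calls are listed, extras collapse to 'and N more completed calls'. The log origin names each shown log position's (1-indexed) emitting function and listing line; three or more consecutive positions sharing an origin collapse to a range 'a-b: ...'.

Answer: the defect is in pick_anchor at line 5.
Key observation: The earliest visible damage is log position 4 — 'match at position 10' rather than the intended 'match at position 0'.
Crash: screen_input, line 11, IndexError.
Call chain: main -> screen_input([10, 10, 12, 8], 10) (called at line 18).
First divergence: at position 4 the run shows 'match at position 10' where the working version logs 'match at position 0'.
Intended log window:
  2: screen_input start: n=4 cutoff=10
  3: pick_anchor: 4 entries, threshold 10
  4: match at position 0
  5: checkpoint: 30
Execution walk:
  pick_anchor([10, 10, 12, 8], 10) -> 10  [called from screen_input, line 9]
Log origin:
  1: logged in main at line 17
  2: logged in screen_input at line 8
  3: logged in pick_anchor at line 2
  4: logged in screen_input at line 10
A correct fix: line 5: replace `seed_v` with `mid`.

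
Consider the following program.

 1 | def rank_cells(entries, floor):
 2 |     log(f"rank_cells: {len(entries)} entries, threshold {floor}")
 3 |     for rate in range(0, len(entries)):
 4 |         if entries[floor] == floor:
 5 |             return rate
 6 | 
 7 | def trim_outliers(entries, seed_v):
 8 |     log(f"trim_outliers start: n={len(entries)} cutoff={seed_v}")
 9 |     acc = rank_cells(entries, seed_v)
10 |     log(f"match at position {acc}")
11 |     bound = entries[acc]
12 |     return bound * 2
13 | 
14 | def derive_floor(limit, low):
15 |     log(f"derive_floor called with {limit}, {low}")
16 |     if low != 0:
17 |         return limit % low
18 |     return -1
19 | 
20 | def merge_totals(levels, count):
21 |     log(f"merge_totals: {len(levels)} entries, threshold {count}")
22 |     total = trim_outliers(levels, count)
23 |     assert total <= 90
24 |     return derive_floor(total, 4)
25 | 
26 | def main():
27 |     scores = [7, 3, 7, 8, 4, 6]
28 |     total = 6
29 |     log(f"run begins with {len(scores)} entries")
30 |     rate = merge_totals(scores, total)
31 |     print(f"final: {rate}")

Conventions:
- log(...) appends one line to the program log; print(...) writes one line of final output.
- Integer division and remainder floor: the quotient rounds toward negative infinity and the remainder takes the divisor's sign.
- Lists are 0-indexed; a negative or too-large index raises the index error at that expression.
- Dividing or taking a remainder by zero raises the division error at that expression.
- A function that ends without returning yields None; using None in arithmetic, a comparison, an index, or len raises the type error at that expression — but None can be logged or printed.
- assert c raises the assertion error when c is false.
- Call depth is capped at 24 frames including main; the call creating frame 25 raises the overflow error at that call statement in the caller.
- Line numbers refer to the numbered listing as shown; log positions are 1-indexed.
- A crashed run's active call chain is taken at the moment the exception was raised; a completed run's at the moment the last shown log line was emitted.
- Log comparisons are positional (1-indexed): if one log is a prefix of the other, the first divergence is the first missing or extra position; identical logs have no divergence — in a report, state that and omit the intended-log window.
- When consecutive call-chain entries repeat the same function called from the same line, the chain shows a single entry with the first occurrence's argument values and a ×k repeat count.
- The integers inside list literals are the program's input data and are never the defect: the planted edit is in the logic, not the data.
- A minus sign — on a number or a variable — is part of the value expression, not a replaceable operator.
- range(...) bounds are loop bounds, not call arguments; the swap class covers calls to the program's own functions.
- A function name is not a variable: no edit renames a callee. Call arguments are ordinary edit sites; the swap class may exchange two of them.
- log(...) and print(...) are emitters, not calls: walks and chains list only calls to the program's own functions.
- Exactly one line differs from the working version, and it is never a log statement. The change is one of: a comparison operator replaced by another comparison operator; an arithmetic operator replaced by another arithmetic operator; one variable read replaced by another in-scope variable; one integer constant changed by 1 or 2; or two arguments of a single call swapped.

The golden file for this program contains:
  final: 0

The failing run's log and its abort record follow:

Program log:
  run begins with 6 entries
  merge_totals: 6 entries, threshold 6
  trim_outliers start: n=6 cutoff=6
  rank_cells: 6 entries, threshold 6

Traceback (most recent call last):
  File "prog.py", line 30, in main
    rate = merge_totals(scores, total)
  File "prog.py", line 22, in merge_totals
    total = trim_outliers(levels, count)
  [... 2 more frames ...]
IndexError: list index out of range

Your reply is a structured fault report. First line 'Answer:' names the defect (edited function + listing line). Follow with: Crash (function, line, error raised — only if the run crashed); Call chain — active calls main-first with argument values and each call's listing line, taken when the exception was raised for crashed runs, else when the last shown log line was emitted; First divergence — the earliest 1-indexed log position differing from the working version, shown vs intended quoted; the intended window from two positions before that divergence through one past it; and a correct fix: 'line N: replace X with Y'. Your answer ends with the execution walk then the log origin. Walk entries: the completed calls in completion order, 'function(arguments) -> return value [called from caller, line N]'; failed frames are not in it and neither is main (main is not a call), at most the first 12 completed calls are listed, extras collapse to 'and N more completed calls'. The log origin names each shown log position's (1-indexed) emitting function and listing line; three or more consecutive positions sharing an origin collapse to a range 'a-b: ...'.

Answer: the defect is in rank_cells at line 4.
The tell: The shown log is a 4-line prefix of the intended one, whose next entry is 'match at position 5'.
Crash: rank_cells, line 4, IndexError.
Call chain: main -> merge_totals([7, 3, 7, 8, 4, 6], 6) (called at line 30) -> trim_outliers([7, 3, 7, 8, 4, 6], 6) (called at line 22) -> rank_cells([7, 3, 7, 8, 4, 6], 6) (called at line 9).
First divergence: position 5 (shown log ended at 4 lines; the working version continues: 'match at position 5').
Intended log window:
  3: trim_outliers start: n=6 cutoff=6
  4: rank_cells: 6 entries, threshold 6
  5: match at position 5
  6: derive_floor called with 12, 4
Execution walk:
  (no call completed)
Origin of each log line:
  1: logged in main at line 29
  2: logged in merge_totals at line 21
  3: logged in trim_outliers at line 8
  4: logged in rank_cells at line 2
A correct fix: line 4: replace `entries[floor]` with `entries[rate]`.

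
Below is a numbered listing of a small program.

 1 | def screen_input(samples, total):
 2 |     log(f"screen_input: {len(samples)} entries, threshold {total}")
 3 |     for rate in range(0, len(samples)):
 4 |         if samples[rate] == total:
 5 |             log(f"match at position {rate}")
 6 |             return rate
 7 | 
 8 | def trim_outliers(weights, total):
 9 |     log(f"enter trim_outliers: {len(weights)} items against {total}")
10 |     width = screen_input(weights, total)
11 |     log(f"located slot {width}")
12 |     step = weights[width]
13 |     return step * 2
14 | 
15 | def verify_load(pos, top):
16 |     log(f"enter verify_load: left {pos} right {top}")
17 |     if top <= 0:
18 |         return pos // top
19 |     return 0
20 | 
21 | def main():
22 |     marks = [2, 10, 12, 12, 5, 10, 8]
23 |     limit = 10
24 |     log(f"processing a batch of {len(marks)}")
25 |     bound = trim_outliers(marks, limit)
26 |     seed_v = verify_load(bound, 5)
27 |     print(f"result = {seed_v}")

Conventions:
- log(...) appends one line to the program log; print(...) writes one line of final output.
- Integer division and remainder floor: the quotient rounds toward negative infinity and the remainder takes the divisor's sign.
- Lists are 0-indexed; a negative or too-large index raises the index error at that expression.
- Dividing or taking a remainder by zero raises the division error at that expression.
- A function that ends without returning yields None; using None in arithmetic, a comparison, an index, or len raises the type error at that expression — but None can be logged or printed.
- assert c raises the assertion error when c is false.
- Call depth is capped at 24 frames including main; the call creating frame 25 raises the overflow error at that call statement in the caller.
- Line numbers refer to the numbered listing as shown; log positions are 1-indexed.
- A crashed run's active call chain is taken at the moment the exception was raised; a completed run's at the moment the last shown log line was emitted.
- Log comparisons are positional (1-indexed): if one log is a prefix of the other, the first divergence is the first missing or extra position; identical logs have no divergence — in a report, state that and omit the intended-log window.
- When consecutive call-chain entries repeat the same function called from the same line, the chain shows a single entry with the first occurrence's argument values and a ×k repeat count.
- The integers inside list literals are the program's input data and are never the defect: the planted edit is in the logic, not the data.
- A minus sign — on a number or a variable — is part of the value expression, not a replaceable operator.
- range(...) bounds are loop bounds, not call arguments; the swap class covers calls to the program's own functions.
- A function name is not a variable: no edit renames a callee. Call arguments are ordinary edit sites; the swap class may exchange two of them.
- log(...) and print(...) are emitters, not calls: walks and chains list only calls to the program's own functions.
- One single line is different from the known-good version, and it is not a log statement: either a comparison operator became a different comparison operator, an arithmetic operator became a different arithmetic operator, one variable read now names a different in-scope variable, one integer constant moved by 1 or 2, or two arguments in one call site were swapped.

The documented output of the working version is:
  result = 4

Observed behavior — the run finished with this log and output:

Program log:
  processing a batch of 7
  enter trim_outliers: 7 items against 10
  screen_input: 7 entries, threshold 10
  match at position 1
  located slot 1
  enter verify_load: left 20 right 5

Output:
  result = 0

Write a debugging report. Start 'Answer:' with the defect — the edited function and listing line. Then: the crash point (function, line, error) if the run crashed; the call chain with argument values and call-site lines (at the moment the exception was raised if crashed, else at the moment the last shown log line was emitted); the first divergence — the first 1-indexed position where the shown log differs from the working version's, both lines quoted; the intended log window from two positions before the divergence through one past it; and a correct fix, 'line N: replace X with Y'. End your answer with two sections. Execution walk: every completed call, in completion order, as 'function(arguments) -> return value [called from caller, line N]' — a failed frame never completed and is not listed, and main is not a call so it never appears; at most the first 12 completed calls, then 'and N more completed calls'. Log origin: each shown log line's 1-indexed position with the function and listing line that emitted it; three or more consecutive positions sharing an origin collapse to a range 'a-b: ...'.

Answer: the defect is in verify_load at line 17.
Key observation: Nothing in the log betrays the bug — only the output does.
Call chain: main -> verify_load(20, 5) (called at line 26).
First divergence: none — the logs agree in full.
Execution walk:
  screen_input([2, 10, 12, 12, 5, 10, 8], 10) -> 1  [called from trim_outliers, line 10]
  trim_outliers([2, 10, 12, 12, 5, 10, 8], 10) -> 20  [called from main, line 25]
  verify_load(20, 5) -> 0  [called from main, line 26]
Log origin:
  1: logged in main at line 24
  2: logged in trim_outliers at line 9
  3: logged in screen_input at line 2
  4: logged in screen_input at line 5
  5: logged in trim_outliers at line 11
  6: logged in verify_load at line 16
A correct fix: line 17: replace `<=` with `!=`.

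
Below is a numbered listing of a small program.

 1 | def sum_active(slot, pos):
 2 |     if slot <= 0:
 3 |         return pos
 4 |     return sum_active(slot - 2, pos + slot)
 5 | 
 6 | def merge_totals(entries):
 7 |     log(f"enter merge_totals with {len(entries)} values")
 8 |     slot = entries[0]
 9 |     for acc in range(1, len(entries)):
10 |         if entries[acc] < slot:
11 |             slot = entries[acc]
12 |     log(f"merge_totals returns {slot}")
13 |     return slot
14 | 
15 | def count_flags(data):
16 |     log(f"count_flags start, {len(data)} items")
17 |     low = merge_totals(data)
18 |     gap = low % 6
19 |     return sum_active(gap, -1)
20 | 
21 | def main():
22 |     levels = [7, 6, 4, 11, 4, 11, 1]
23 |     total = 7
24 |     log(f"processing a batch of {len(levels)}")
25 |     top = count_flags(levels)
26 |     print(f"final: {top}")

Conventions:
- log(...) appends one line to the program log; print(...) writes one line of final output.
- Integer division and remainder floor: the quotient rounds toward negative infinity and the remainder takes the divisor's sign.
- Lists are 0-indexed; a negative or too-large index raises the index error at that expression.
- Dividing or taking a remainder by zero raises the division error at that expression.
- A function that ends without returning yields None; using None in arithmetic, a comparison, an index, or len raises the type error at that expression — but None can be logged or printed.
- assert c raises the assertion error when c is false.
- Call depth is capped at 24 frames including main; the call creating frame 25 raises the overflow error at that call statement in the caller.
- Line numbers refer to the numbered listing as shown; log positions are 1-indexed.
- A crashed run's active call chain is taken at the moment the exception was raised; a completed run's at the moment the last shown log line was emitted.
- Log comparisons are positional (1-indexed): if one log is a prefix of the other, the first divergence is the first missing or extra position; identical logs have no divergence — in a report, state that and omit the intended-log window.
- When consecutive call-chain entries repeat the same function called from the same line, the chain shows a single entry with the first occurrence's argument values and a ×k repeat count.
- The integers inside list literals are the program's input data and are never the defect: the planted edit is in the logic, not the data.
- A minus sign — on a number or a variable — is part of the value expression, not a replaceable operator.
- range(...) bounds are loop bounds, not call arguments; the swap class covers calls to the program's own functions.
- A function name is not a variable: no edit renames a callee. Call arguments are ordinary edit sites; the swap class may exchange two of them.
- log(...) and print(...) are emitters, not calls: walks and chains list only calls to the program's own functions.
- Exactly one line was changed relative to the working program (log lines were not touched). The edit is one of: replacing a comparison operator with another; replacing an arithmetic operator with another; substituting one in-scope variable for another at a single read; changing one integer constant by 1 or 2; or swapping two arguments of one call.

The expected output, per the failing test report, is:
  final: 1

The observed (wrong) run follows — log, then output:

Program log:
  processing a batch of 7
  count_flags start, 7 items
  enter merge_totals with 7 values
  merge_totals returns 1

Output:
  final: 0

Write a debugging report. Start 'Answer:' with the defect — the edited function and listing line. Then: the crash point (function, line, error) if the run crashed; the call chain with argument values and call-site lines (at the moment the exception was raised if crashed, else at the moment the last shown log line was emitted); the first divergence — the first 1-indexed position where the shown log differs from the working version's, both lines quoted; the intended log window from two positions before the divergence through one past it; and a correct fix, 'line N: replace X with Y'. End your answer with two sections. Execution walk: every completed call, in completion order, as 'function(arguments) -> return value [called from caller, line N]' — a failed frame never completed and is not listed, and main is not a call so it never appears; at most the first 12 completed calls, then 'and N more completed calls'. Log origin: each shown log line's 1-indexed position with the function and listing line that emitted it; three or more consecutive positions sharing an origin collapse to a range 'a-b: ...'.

Answer: the defect is in count_flags at line 19.
Key fact: The two runs log identically and part ways only at the printed values.
Call chain: main -> count_flags([7, 6, 4, 11, 4, 11, 1]) (called at line 25) -> merge_totals([7, 6, 4, 11, 4, 11, 1]) (called at line 17).
First divergence: none; the two logs match at every position.
Execution walk:
  merge_totals([7, 6, 4, 11, 4, 11, 1]) -> 1  [called from count_flags, line 17]
  sum_active(-1, 0) -> 0  [called from sum_active, line 4]
  sum_active(1, -1) -> 0  [called from count_flags, line 19]
  count_flags([7, 6, 4, 11, 4, 11, 1]) -> 0  [called from main, line 25]
Log origins:
  1: emitted by main (line 24)
  2: emitted by count_flags (line 16)
  3: emitted by merge_totals (line 7)
  4: emitted by merge_totals (line 12)
A correct fix: line 19: replace `-1` with `0`.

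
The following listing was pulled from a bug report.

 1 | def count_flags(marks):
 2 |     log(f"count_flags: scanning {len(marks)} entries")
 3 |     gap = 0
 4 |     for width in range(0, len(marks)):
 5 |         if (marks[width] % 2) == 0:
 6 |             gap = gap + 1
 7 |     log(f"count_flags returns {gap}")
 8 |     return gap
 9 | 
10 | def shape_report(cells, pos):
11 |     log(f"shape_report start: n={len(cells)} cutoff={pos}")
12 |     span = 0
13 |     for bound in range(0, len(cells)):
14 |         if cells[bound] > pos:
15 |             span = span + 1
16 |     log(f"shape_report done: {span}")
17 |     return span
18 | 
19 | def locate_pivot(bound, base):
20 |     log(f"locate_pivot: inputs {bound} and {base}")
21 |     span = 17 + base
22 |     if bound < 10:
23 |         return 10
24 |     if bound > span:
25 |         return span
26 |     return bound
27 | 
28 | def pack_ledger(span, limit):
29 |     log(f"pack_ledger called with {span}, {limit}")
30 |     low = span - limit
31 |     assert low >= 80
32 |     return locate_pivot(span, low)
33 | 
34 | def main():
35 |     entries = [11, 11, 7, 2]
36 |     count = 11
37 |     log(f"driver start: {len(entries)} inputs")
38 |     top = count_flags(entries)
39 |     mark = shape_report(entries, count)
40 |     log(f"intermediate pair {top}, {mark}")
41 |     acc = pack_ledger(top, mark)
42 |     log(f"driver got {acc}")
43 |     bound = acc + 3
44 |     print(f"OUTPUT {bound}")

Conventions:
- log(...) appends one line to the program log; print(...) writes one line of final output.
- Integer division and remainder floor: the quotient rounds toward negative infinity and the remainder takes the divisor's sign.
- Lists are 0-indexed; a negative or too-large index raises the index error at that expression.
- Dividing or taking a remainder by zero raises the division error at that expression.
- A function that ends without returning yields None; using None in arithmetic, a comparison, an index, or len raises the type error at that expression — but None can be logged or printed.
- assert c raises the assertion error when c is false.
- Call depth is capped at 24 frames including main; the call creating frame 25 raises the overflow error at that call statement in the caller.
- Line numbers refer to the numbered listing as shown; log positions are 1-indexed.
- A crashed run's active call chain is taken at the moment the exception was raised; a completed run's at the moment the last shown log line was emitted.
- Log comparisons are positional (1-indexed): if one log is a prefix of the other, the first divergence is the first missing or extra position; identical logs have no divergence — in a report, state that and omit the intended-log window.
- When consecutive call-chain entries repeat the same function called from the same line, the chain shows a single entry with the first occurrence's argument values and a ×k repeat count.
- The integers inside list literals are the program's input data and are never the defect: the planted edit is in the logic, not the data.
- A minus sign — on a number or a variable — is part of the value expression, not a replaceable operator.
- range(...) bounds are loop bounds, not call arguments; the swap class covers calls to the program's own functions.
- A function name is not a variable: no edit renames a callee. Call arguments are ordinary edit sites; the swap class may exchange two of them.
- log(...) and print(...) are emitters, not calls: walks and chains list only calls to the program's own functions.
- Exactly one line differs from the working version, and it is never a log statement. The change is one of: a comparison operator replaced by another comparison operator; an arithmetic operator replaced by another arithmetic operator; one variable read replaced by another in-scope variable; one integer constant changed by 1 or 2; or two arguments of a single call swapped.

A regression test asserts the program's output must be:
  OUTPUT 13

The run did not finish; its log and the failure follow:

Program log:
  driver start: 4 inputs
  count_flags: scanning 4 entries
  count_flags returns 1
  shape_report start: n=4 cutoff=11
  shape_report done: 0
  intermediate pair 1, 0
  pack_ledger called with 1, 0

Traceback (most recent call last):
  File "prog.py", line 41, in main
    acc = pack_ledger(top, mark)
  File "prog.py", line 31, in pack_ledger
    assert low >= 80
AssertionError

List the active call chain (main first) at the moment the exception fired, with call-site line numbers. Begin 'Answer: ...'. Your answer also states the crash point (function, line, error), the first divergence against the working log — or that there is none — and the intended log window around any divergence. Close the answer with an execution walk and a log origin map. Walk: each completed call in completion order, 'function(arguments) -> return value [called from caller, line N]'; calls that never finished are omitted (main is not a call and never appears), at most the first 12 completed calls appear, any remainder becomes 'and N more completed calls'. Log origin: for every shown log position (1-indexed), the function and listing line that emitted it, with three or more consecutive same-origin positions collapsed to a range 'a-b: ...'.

Answer: main -> pack_ledger (called at line 41).
The tell: After 7 matching log lines the faulty run goes silent, while the working version continues with 'locate_pivot: inputs 1 and 1'.
Crash: pack_ledger, line 31, AssertionError.
First divergence: position 8 — after 7 matching lines the faulty run goes silent; intended next line 'locate_pivot: inputs 1 and 1'.
Intended log window:
  6: intermediate pair 1, 0
  7: pack_ledger called with 1, 0
  8: locate_pivot: inputs 1 and 1
  9: driver got 10
Execution walk:
  count_flags([11, 11, 7, 2]) -> 1  [called from main, line 38]
  shape_report([11, 11, 7, 2], 11) -> 0  [called from main, line 39]
Log line origins:
  1 — main, line 37
  2 — count_flags, line 2
  3 — count_flags, line 7
  4 — shape_report, line 11
  5 — shape_report, line 16
  6 — main, line 40
  7 — pack_ledger, line 29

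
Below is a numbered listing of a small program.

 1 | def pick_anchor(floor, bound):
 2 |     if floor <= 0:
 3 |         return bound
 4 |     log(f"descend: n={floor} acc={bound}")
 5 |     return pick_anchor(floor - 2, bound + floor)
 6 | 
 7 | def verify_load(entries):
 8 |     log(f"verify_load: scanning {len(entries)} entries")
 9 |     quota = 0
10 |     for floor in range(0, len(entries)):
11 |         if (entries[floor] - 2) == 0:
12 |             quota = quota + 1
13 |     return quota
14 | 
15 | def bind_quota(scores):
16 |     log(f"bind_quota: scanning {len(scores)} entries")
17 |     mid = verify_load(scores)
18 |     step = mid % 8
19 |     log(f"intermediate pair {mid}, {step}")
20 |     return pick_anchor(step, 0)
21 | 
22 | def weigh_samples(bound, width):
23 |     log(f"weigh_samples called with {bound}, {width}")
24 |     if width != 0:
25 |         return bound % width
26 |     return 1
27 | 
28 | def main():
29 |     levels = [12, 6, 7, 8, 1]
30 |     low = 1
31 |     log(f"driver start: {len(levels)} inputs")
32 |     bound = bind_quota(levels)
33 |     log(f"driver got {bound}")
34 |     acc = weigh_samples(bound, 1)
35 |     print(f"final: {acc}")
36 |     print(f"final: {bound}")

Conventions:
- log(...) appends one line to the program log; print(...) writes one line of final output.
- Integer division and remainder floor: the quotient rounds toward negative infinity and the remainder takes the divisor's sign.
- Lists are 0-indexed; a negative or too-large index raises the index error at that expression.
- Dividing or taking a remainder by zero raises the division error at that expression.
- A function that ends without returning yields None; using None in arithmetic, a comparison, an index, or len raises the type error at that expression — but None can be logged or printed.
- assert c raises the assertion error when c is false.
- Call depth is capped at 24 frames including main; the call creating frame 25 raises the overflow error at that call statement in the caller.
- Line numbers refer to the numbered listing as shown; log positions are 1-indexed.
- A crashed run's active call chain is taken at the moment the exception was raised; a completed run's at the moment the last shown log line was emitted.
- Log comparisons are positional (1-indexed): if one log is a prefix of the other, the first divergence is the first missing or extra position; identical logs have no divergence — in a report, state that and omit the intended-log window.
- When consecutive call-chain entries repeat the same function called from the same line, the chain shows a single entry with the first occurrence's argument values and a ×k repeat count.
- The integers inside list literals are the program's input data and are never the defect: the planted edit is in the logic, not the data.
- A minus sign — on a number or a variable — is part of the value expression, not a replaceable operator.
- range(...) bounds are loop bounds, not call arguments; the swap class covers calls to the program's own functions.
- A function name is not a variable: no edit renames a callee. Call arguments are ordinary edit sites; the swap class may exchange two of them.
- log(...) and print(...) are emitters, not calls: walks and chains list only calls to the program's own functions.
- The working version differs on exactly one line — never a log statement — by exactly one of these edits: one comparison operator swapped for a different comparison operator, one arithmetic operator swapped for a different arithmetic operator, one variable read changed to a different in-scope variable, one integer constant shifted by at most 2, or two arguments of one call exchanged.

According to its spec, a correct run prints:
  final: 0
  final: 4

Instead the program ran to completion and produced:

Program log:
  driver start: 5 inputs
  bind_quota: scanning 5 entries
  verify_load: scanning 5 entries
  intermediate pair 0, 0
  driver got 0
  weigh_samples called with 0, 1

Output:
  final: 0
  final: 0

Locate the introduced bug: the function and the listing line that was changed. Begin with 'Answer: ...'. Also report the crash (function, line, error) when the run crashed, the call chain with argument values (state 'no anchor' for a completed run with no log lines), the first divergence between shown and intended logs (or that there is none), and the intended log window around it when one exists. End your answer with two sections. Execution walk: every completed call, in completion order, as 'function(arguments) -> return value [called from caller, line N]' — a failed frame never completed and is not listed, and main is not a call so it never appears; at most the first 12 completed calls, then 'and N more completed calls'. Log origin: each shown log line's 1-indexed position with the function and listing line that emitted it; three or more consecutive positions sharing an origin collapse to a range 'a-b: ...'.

Answer: the defect is in verify_load at line 11.
The tell: Log line 4 is where behavior first shows: 'intermediate pair 0, 0' appears instead of 'intermediate pair 3, 3'.
Call chain: main -> weigh_samples(0, 1) (called at line 34).
First divergence: position 4 — the shown line 'intermediate pair 0, 0' should read 'intermediate pair 3, 3'.
Intended log window:
  2: bind_quota: scanning 5 entries
  3: verify_load: scanning 5 entries
  4: intermediate pair 3, 3
  5: descend: n=3 acc=0
Execution walk:
  verify_load([12, 6, 7, 8, 1]) -> 0  [called from bind_quota, line 17]
  pick_anchor(0, 0) -> 0  [called from bind_quota, line 20]
  bind_quota([12, 6, 7, 8, 1]) -> 0  [called from main, line 32]
  weigh_samples(0, 1) -> 0  [called from main, line 34]
Log line origins:
  1: logged in main at line 31
  2: logged in bind_quota at line 16
  3: logged in verify_load at line 8
  4: logged in bind_quota at line 19
  5: logged in main at line 33
  6: logged in weigh_samples at line 23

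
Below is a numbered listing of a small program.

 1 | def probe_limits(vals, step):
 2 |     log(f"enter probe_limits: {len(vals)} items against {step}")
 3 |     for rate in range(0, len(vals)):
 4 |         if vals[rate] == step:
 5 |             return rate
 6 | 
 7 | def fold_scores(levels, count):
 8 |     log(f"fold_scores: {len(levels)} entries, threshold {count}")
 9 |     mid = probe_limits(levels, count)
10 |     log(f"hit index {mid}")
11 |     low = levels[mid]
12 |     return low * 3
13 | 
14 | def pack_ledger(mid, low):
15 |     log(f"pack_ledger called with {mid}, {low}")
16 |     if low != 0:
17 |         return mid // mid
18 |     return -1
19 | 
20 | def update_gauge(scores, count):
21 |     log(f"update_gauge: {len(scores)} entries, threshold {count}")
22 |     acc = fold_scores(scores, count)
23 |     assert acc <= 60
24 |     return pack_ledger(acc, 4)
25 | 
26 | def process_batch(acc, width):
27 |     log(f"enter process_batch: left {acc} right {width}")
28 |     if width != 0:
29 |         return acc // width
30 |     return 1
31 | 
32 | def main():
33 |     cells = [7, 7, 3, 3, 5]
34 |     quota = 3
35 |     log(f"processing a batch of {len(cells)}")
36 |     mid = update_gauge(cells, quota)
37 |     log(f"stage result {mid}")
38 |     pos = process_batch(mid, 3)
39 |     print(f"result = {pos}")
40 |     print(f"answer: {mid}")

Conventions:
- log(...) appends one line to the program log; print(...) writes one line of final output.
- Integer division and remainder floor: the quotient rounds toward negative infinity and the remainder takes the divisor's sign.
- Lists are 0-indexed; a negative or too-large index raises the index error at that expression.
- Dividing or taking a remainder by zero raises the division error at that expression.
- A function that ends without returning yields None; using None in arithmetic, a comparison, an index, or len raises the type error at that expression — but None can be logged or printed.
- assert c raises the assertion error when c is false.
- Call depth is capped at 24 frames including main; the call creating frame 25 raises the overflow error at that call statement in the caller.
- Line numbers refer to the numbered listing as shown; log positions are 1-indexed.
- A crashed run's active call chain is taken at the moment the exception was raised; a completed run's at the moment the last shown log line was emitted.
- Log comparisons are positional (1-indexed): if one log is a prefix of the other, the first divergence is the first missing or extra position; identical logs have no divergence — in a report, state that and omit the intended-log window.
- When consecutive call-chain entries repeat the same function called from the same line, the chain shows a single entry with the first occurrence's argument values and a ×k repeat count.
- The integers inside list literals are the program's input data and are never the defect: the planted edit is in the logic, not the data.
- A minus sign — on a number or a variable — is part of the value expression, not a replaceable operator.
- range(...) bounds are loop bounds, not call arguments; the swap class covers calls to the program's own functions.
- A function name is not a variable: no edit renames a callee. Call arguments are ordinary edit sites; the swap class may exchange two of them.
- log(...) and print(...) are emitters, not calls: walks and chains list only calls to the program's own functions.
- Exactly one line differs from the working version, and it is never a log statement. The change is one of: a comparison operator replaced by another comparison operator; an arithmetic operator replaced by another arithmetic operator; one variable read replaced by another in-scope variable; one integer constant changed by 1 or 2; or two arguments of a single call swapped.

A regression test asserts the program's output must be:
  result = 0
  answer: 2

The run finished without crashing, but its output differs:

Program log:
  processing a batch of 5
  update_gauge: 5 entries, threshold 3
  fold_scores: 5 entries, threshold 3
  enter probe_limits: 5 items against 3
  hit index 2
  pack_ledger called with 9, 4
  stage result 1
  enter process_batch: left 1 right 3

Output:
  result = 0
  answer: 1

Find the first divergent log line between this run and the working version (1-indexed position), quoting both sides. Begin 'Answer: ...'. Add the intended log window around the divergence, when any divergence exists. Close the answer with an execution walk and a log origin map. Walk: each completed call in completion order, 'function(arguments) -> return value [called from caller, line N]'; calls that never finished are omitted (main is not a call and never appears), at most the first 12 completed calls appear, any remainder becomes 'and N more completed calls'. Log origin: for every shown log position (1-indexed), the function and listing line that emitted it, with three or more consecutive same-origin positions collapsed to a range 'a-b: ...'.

Answer: position 7; shown 'stage result 1' vs intended 'stage result 2'.
Intended log window:
  5: hit index 2
  6: pack_ledger called with 9, 4
  7: stage result 2
  8: enter process_batch: left 2 right 3
Execution walk:
  probe_limits([7, 7, 3, 3, 5], 3) -> 2  [called from fold_scores, line 9]
  fold_scores([7, 7, 3, 3, 5], 3) -> 9  [called from update_gauge, line 22]
  pack_ledger(9, 4) -> 1  [called from update_gauge, line 24]
  update_gauge([7, 7, 3, 3, 5], 3) -> 1  [called from main, line 36]
  process_batch(1, 3) -> 0  [called from main, line 38]
Origin of each log line:
  1: logged in main at line 35
  2: logged in update_gauge at line 21
  3: logged in fold_scores at line 8
  4: logged in probe_limits at line 2
  5: logged in fold_scores at line 10
  6: logged in pack_ledger at line 15
  7: logged in main at line 37
  8: logged in process_batch at line 27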